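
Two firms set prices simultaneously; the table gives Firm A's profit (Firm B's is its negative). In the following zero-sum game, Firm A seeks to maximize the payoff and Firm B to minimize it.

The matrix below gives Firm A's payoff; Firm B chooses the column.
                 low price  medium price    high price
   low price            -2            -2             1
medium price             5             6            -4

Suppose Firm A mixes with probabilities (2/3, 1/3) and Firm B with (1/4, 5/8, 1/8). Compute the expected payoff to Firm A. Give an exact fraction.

5/12

Against (1/4, 5/8, 1/8), each row's expected payoff is low price: -13/8; medium price: 9/2.
Taking the (2/3, 1/3)-weighted average: (2/3)·(-13/8) + (1/3)·(9/2) = 5/12.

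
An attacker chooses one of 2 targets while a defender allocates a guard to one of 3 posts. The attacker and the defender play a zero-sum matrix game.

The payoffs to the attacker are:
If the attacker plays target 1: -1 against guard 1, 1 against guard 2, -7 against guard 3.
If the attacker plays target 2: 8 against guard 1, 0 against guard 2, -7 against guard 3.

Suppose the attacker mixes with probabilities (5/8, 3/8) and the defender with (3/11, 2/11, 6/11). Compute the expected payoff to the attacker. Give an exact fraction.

Against (3/11, 2/11, 6/11), each row's expected payoff is target 1: -43/11; target 2: -18/11.
Taking the (5/8, 3/8)-weighted average: (5/8)·(-43/11) + (3/8)·(-18/11) = -269/88.

-269/88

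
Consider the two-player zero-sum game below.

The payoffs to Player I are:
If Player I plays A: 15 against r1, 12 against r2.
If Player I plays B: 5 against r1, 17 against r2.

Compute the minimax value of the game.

13

Row minima are 12 and 5, so Player I's maximin is 12; column maxima are 15 and 17, so Player II's minimax is 15. These differ, so the equilibrium is in mixed strategies.
Let Player I play A with probability p. Player II is indifferent when 15p + 5(1−p) = 12p + 17(1−p), giving p = 4/5.
Let Player II play r1 with probability q. Player I is indifferent when 15q + 12(1−q) = 5q + 17(1−q), giving q = 1/3.
The value is 15·(1/3) + (12)·(2/3) = 13.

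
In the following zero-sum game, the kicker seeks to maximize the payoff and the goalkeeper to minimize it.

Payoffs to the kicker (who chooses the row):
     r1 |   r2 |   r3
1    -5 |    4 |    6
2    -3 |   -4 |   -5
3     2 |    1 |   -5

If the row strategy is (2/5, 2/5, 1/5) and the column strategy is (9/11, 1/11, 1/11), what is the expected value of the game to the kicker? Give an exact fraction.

Against (9/11, 1/11, 1/11), each row's expected payoff is 1: -35/11; 2: -36/11; 3: 14/11.
Taking the (2/5, 2/5, 1/5)-weighted average: (2/5)·(-35/11) + (2/5)·(-36/11) + (1/5)·(14/11) = -128/55.

-128/55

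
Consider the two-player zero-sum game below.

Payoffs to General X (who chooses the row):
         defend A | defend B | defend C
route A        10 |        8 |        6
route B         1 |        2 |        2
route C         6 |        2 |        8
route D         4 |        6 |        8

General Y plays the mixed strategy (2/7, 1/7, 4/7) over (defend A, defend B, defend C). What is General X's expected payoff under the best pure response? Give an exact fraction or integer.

52/7

route A: (10)·(2/7) + (8)·(1/7) + (6)·(4/7) = 52/7.
route B: (1)·(2/7) + (2)·(1/7) + (2)·(4/7) = 12/7.
route C: (6)·(2/7) + (2)·(1/7) + (8)·(4/7) = 46/7.
route D: (4)·(2/7) + (6)·(1/7) + (8)·(4/7) = 46/7.
The best pure response is route A with expected payoff 52/7.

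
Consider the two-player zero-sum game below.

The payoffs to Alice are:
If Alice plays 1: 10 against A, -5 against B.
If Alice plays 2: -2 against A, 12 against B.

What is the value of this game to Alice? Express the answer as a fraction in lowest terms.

110/29

Row minima are -5 and -2, so Alice's maximin is -2; column maxima are 10 and 12, so Bob's minimax is 10. These differ, so the equilibrium is in mixed strategies.
Let Alice play 1 with probability p. Bob is indifferent when 10p − 2(1−p) = −5p + 12(1−p), giving p = 14/29.
Let Bob play A with probability q. Alice is indifferent when 10q − 5(1−q) = −2q + 12(1−q), giving q = 17/29.
The value is 10·(17/29) + (-5)·(12/29) = 110/29.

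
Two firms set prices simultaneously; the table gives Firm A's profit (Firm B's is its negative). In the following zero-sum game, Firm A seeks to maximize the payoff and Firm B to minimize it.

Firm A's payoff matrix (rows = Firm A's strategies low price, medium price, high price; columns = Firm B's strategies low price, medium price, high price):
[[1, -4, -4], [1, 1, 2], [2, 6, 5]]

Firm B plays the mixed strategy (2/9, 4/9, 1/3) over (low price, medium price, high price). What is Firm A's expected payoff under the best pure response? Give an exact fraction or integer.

low price: (1)·(2/9) + (-4)·(4/9) + (-4)·(1/3) = -26/9.
medium price: (1)·(2/9) + (1)·(4/9) + (2)·(1/3) = 4/3.
high price: (2)·(2/9) + (6)·(4/9) + (5)·(1/3) = 43/9.
The best pure response is high price with expected payoff 43/9.

43/9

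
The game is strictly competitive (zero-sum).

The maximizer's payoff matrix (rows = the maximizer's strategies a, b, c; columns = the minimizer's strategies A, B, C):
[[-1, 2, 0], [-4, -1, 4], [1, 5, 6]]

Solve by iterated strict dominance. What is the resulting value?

1

Row a is strictly dominated by row c (1>-1, 5>2, 6>0); eliminate a.
Row b is strictly dominated by row c (1>-4, 5>-1, 6>4); eliminate b.
Column B is strictly dominated by A for the minimizer (1<5); eliminate B.
Column C is strictly dominated by A for the minimizer (1<6); eliminate C.
Only (c, A) remains, with payoff 1.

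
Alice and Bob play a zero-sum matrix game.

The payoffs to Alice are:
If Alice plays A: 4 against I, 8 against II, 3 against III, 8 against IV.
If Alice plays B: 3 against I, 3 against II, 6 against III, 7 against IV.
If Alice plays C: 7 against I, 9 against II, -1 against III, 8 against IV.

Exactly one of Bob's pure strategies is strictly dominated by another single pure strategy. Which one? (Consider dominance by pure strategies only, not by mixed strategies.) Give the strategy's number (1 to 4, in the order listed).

4

Bob prefers columns that give Alice less. Compare IV with I: 4 < 8, 3 < 7, 7 < 8.
So I strictly dominates IV for Bob; IV is strictly dominated.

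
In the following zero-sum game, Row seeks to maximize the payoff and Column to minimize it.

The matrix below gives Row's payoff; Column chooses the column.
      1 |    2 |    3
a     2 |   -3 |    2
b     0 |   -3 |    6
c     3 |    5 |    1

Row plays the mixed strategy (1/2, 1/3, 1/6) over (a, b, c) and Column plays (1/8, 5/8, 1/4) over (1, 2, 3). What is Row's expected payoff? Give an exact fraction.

-1/16

Against (1/8, 5/8, 1/4), each row's expected payoff is a: -9/8; b: -3/8; c: 15/4.
Taking the (1/2, 1/3, 1/6)-weighted average: (1/2)·(-9/8) + (1/3)·(-3/8) + (1/6)·(15/4) = -1/16.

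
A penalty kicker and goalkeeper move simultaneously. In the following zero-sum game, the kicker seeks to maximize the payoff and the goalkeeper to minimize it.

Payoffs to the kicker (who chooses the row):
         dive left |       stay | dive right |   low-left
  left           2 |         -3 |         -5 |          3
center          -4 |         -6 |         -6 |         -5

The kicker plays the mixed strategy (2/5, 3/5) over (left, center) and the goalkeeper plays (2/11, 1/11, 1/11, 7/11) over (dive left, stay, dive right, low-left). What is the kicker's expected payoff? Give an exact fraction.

Against (2/11, 1/11, 1/11, 7/11), each row's expected payoff is left: 17/11; center: -5.
Taking the (2/5, 3/5)-weighted average: (2/5)·(17/11) + (3/5)·(-5) = -131/55.

-131/55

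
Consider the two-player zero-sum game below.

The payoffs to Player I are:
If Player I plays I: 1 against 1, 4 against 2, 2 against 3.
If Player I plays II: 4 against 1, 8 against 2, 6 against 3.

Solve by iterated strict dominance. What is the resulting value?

Row I is strictly dominated by row II (4>1, 8>4, 6>2); eliminate I.
Column 2 is strictly dominated by 1 for Player II (4<8); eliminate 2.
Column 3 is strictly dominated by 1 for Player II (4<6); eliminate 3.
Only (II, 1) remains, with payoff 4.

4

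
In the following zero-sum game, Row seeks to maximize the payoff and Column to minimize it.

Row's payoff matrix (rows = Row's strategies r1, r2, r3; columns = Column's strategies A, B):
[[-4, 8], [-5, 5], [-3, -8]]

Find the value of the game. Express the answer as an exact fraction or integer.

-56/17

Row r2 is strictly dominated by row r1, so Row never plays it.
The remaining 2×2 game on (r1, r3) × (A, B) has no saddle point. Let Row play r1 with probability p; indifference gives −4p − 3(1−p) = 8p − 8(1−p), so p = 5/17.
Similarly Column's optimal q on A is 16/17, and the value is -4·(16/17) + (8)·(1/17) = -56/17.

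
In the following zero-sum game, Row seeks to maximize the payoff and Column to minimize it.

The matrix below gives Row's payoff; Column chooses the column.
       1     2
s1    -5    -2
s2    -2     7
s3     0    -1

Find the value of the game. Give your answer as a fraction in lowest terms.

Row s1 is strictly dominated by row s3, so Row never plays it.
The remaining 2×2 game on (s2, s3) × (1, 2) has no saddle point. Let Row play s2 with probability p; indifference gives −2p = 7p − (1−p), so p = 1/10.
Similarly Column's optimal q on 1 is 4/5, and the value is -2·(4/5) + (7)·(1/5) = -1/5.

-1/5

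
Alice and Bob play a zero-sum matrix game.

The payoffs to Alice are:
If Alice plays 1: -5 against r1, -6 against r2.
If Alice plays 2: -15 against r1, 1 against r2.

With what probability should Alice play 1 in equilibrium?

Row minima are -6 and -15, so Alice's maximin is -6; column maxima are -5 and 1, so Bob's minimax is -5. These differ, so the equilibrium is in mixed strategies.
Let Alice play 1 with probability p. Bob is indifferent when −5p − 15(1−p) = −6p + (1−p), giving p = 16/17.

16/17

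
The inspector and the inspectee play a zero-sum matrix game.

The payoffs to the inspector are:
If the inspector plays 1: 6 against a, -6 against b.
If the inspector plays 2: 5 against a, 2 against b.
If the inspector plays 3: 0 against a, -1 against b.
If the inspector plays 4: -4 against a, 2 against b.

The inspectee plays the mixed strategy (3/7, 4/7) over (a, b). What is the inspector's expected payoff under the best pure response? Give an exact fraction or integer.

1: (6)·(3/7) + (-6)·(4/7) = -6/7.
2: (5)·(3/7) + (2)·(4/7) = 23/7.
3: (0)·(3/7) + (-1)·(4/7) = -4/7.
4: (-4)·(3/7) + (2)·(4/7) = -4/7.
The best pure response is 2 with expected payoff 23/7.

23/7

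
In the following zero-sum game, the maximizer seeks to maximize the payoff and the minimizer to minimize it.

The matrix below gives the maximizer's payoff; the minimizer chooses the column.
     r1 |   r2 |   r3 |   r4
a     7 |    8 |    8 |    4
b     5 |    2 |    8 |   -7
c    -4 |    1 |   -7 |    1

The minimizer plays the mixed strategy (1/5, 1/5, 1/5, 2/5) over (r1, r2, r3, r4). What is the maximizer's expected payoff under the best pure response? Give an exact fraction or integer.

a: (7)·(1/5) + (8)·(1/5) + (8)·(1/5) + (4)·(2/5) = 31/5.
b: (5)·(1/5) + (2)·(1/5) + (8)·(1/5) + (-7)·(2/5) = 1/5.
c: (-4)·(1/5) + (1)·(1/5) + (-7)·(1/5) + (1)·(2/5) = -8/5.
The best pure response is a with expected payoff 31/5.

31/5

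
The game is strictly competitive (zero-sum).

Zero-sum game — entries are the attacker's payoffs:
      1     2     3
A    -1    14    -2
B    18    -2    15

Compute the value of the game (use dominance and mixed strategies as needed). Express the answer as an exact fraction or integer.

206/33

Column 1 is strictly dominated by 3 for the defender (it gives the attacker more in every row).
The remaining 2×2 game on (A, B) × (2, 3) has no saddle point. Let the attacker play A with probability p; indifference gives 14p − 2(1−p) = −2p + 15(1−p), so p = 17/33.
Similarly the defender's optimal q on 2 is 17/33, and the value is 14·(17/33) + (-2)·(16/33) = 206/33.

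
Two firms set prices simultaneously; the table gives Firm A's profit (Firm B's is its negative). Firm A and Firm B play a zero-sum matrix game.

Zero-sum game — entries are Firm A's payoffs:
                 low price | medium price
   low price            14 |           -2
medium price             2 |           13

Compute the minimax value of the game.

62/9

Row minima are -2 and 2, so Firm A's maximin is 2; column maxima are 14 and 13, so Firm B's minimax is 13. These differ, so the equilibrium is in mixed strategies.
Let Firm A play low price with probability p. Firm B is indifferent when 14p + 2(1−p) = −2p + 13(1−p), giving p = 11/27.
Let Firm B play low price with probability q. Firm A is indifferent when 14q − 2(1−q) = 2q + 13(1−q), giving q = 5/9.
The value is 14·(5/9) + (-2)·(4/9) = 62/9.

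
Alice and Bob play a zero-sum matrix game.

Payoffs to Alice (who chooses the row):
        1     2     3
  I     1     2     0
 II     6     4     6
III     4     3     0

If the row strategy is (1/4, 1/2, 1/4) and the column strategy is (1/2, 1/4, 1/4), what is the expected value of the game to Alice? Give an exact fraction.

Against (1/2, 1/4, 1/4), each row's expected payoff is I: 1; II: 11/2; III: 11/4.
Taking the (1/4, 1/2, 1/4)-weighted average: (1/4)·(1) + (1/2)·(11/2) + (1/4)·(11/4) = 59/16.

59/16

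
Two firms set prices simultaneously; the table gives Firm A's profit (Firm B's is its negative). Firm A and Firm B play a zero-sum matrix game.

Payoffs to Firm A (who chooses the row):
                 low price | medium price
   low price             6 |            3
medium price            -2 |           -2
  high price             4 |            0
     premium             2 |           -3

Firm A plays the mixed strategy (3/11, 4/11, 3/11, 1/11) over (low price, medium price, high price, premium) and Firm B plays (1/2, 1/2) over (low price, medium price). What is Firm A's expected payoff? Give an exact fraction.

1

Against (1/2, 1/2), each row's expected payoff is low price: 9/2; medium price: -2; high price: 2; premium: -1/2.
Taking the (3/11, 4/11, 3/11, 1/11)-weighted average: (3/11)·(9/2) + (4/11)·(-2) + (3/11)·(2) + (1/11)·(-1/2) = 1.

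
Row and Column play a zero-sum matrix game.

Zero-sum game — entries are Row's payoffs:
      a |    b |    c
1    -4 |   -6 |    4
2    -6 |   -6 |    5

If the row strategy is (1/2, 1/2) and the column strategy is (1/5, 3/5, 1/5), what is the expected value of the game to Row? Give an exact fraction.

Against (1/5, 3/5, 1/5), each row's expected payoff is 1: -18/5; 2: -19/5.
Taking the (1/2, 1/2)-weighted average: (1/2)·(-18/5) + (1/2)·(-19/5) = -37/10.

-37/10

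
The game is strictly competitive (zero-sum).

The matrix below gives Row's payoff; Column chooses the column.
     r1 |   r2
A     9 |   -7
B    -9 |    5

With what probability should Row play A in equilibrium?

7/15

Row minima are -7 and -9, so Row's maximin is -7; column maxima are 9 and 5, so Column's minimax is 5. These differ, so the equilibrium is in mixed strategies.
Let Row play A with probability p. Column is indifferent when 9p − 9(1−p) = −7p + 5(1−p), giving p = 7/15.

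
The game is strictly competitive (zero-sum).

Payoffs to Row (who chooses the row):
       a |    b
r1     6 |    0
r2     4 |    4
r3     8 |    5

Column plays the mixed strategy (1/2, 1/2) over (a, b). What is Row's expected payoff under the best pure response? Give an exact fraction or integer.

r1: (6)·(1/2) + (0)·(1/2) = 3.
r2: (4)·(1/2) + (4)·(1/2) = 4.
r3: (8)·(1/2) + (5)·(1/2) = 13/2.
The best pure response is r3 with expected payoff 13/2.

13/2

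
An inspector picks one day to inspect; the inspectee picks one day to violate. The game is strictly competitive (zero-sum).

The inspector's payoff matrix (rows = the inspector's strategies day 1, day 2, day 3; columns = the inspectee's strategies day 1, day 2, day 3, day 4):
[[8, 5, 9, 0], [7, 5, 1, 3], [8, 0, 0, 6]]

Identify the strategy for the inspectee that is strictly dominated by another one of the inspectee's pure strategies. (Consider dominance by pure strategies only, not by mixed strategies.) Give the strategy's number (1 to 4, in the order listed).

The inspectee prefers columns that give the inspector less. Compare day 1 with day 2: 5 < 8, 5 < 7, 0 < 8.
So day 2 strictly dominates day 1 for the inspectee; day 1 is strictly dominated.

1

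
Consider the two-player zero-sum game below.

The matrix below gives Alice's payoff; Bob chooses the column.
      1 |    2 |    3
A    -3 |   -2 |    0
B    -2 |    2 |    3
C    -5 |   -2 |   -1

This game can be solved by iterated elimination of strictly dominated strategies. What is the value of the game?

-2

Column 2 is strictly dominated by 1 for Bob (-3<-2, -2<2, -5<-2); eliminate 2.
Row C is strictly dominated by row A (-3>-5, 0>-1); eliminate C.
Column 3 is strictly dominated by 1 for Bob (-3<0, -2<3); eliminate 3.
Row A is strictly dominated by row B (-2>-3); eliminate A.
Only (B, 1) remains, with payoff -2.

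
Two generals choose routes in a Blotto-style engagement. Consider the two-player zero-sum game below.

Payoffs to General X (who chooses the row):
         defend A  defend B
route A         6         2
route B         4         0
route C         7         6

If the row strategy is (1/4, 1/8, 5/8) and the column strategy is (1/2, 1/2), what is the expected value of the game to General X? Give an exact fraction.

Against (1/2, 1/2), each row's expected payoff is route A: 4; route B: 2; route C: 13/2.
Taking the (1/4, 1/8, 5/8)-weighted average: (1/4)·(4) + (1/8)·(2) + (5/8)·(13/2) = 85/16.

85/16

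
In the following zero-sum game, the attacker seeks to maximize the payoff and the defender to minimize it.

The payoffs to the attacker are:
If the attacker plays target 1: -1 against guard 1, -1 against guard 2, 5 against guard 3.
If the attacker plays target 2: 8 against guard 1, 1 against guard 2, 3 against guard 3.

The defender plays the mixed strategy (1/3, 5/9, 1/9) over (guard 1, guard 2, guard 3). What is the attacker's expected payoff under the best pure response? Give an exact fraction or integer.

32/9

target 1: (-1)·(1/3) + (-1)·(5/9) + (5)·(1/9) = -1/3.
target 2: (8)·(1/3) + (1)·(5/9) + (3)·(1/9) = 32/9.
The best pure response is target 2 with expected payoff 32/9.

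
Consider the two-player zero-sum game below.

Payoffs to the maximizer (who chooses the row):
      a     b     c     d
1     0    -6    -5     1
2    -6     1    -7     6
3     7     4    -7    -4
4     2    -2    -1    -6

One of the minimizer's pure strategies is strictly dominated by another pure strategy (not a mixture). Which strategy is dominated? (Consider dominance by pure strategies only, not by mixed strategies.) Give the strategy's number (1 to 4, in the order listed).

1

The minimizer prefers columns that give the maximizer less. Compare a with c: -5 < 0, -7 < -6, -7 < 7, -1 < 2.
So c strictly dominates a for the minimizer; a is strictly dominated.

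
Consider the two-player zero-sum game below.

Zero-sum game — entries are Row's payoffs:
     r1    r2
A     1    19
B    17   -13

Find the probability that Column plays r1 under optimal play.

Row minima are 1 and -13, so Row's maximin is 1; column maxima are 17 and 19, so Column's minimax is 17. These differ, so the equilibrium is in mixed strategies.
Let Column play r1 with probability q. Row is indifferent when q + 19(1−q) = 17q − 13(1−q), giving q = 2/3.

2/3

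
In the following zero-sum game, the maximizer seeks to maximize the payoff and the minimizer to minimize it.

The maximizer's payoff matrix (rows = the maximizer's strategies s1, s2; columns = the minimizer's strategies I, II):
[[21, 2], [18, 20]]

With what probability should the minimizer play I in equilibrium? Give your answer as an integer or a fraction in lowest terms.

6/7

Row minima are 2 and 18, so the maximizer's maximin is 18; column maxima are 21 and 20, so the minimizer's minimax is 20. These differ, so the equilibrium is in mixed strategies.
Let the minimizer play I with probability q. The maximizer is indifferent when 21q + 2(1−q) = 18q + 20(1−q), giving q = 6/7.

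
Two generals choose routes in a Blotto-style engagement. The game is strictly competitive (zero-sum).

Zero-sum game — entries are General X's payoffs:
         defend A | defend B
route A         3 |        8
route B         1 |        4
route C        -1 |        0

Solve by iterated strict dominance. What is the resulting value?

Row route B is strictly dominated by row route A (3>1, 8>4); eliminate route B.
Row route C is strictly dominated by row route A (3>-1, 8>0); eliminate route C.
Column defend B is strictly dominated by defend A for General Y (3<8); eliminate defend B.
Only (route A, defend A) remains, with payoff 3.

3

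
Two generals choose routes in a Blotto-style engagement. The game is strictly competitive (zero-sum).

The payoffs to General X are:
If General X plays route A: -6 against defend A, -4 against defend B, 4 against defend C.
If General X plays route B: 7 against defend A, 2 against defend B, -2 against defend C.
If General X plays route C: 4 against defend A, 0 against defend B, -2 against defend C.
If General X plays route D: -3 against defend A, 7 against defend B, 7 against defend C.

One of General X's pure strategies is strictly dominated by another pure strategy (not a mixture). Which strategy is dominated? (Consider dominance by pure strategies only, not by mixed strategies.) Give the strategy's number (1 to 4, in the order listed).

1

Compare route A with route D: -3 > -6, 7 > -4, 7 > 4.
So route D strictly dominates route A for General X; route A is strictly dominated.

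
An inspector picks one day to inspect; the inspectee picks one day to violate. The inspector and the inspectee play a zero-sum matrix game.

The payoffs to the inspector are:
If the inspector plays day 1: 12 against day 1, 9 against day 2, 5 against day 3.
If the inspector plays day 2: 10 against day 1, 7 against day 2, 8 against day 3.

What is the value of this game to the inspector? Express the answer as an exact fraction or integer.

Column day 1 is strictly dominated by day 2 for the inspectee (it gives the inspector more in every row).
The remaining 2×2 game on (day 1, day 2) × (day 2, day 3) has no saddle point. Let the inspector play day 1 with probability p; indifference gives 9p + 7(1−p) = 5p + 8(1−p), so p = 1/5.
Similarly the inspectee's optimal q on day 2 is 3/5, and the value is 9·(3/5) + (5)·(2/5) = 37/5.

37/5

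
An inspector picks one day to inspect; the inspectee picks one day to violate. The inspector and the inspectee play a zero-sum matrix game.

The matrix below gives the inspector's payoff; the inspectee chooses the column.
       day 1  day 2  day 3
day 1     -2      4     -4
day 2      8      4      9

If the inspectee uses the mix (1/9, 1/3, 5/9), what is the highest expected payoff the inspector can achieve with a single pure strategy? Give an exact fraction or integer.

day 1: (-2)·(1/9) + (4)·(1/3) + (-4)·(5/9) = -10/9.
day 2: (8)·(1/9) + (4)·(1/3) + (9)·(5/9) = 65/9.
The best pure response is day 2 with expected payoff 65/9.

65/9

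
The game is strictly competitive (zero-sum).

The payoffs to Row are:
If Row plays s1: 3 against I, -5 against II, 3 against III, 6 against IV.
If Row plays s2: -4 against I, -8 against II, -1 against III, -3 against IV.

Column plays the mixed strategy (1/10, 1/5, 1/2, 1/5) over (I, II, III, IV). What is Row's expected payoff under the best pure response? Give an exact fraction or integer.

s1: (3)·(1/10) + (-5)·(1/5) + (3)·(1/2) + (6)·(1/5) = 2.
s2: (-4)·(1/10) + (-8)·(1/5) + (-1)·(1/2) + (-3)·(1/5) = -31/10.
The best pure response is s1 with expected payoff 2.

2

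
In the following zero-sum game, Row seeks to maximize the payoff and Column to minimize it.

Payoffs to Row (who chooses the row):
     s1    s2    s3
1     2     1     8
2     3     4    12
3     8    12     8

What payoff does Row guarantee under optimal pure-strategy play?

Row minima: 1, 3, 8 → Row's maximin is 8.
Column maxima: 8, 12, 12 → Column's minimax is 8.
They coincide at (3, s1), so the value is 8.

8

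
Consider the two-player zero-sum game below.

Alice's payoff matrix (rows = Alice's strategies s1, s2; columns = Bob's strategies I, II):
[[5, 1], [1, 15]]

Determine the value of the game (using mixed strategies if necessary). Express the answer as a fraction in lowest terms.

Row minima are 1 and 1, so Alice's maximin is 1; column maxima are 5 and 15, so Bob's minimax is 5. These differ, so the equilibrium is in mixed strategies.
Let Alice play s1 with probability p. Bob is indifferent when 5p + (1−p) = p + 15(1−p), giving p = 7/9.
Let Bob play I with probability q. Alice is indifferent when 5q + (1−q) = q + 15(1−q), giving q = 7/9.
The value is 5·(7/9) + (1)·(2/9) = 37/9.

37/9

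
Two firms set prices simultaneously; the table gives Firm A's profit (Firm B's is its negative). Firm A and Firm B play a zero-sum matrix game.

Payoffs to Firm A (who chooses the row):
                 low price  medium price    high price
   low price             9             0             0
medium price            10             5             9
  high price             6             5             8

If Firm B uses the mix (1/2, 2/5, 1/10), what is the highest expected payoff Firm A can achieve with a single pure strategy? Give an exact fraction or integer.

low price: (9)·(1/2) + (0)·(2/5) + (0)·(1/10) = 9/2.
medium price: (10)·(1/2) + (5)·(2/5) + (9)·(1/10) = 79/10.
high price: (6)·(1/2) + (5)·(2/5) + (8)·(1/10) = 29/5.
The best pure response is medium price with expected payoff 79/10.

79/10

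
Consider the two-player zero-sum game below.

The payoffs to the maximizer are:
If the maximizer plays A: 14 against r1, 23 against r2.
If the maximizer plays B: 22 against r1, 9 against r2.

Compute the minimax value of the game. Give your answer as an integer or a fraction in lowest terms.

190/11

Row minima are 14 and 9, so the maximizer's maximin is 14; column maxima are 22 and 23, so the minimizer's minimax is 22. These differ, so the equilibrium is in mixed strategies.
Let the maximizer play A with probability p. The minimizer is indifferent when 14p + 22(1−p) = 23p + 9(1−p), giving p = 13/22.
Let the minimizer play r1 with probability q. The maximizer is indifferent when 14q + 23(1−q) = 22q + 9(1−q), giving q = 7/11.
The value is 14·(7/11) + (23)·(4/11) = 190/11.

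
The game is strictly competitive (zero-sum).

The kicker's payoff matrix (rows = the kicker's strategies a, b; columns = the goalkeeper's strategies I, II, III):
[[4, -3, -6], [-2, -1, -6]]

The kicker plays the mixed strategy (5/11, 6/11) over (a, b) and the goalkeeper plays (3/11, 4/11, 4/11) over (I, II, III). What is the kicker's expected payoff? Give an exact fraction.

-324/121

Against (3/11, 4/11, 4/11), each row's expected payoff is a: -24/11; b: -34/11.
Taking the (5/11, 6/11)-weighted average: (5/11)·(-24/11) + (6/11)·(-34/11) = -324/121.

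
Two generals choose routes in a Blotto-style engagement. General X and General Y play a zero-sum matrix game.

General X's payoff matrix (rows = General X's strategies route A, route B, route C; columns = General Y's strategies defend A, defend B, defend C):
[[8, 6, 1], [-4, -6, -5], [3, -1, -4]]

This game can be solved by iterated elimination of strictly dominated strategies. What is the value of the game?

Column defend A is strictly dominated by defend B for General Y (6<8, -6<-4, -1<3); eliminate defend A.
Row route B is strictly dominated by row route A (6>-6, 1>-5); eliminate route B.
Column defend B is strictly dominated by defend C for General Y (1<6, -4<-1); eliminate defend B.
Row route C is strictly dominated by row route A (1>-4); eliminate route C.
Only (route A, defend C) remains, with payoff 1.

1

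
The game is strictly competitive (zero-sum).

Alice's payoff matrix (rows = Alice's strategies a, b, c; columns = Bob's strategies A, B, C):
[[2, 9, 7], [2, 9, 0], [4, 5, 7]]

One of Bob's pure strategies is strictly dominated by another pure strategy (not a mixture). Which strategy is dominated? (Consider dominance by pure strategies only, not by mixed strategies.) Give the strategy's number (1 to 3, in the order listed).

2

Bob prefers columns that give Alice less. Compare B with A: 2 < 9, 2 < 9, 4 < 5.
So A strictly dominates B for Bob; B is strictly dominated.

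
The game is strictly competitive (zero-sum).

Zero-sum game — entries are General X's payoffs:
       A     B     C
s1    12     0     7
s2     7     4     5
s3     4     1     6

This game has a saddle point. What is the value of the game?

4

Row minima: 0, 4, 1 → General X's maximin is 4.
Column maxima: 12, 4, 7 → General Y's minimax is 4.
They coincide at (s2, B), so the value is 4.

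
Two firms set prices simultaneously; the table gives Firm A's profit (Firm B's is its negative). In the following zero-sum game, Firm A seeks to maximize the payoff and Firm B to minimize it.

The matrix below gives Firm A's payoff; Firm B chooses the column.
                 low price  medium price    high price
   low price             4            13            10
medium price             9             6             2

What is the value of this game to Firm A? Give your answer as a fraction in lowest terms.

82/13

Column medium price is strictly dominated by high price for Firm B (it gives Firm A more in every row).
The remaining 2×2 game on (low price, medium price) × (low price, high price) has no saddle point. Let Firm A play low price with probability p; indifference gives 4p + 9(1−p) = 10p + 2(1−p), so p = 7/13.
Similarly Firm B's optimal q on low price is 8/13, and the value is 4·(8/13) + (10)·(5/13) = 82/13.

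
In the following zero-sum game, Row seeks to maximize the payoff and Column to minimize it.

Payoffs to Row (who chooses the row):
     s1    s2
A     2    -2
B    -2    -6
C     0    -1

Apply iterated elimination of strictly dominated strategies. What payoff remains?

-1

Row B is strictly dominated by row A (2>-2, -2>-6); eliminate B.
Column s1 is strictly dominated by s2 for Column (-2<2, -1<0); eliminate s1.
Row A is strictly dominated by row C (-1>-2); eliminate A.
Only (C, s2) remains, with payoff -1.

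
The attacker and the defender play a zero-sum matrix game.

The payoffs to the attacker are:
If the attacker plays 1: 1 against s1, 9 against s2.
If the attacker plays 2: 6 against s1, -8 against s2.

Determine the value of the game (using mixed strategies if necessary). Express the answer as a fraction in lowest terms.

Row minima are 1 and -8, so the attacker's maximin is 1; column maxima are 6 and 9, so the defender's minimax is 6. These differ, so the equilibrium is in mixed strategies.
Let the attacker play 1 with probability p. The defender is indifferent when p + 6(1−p) = 9p − 8(1−p), giving p = 7/11.
Let the defender play s1 with probability q. The attacker is indifferent when q + 9(1−q) = 6q − 8(1−q), giving q = 17/22.
The value is 1·(17/22) + (9)·(5/22) = 31/11.

31/11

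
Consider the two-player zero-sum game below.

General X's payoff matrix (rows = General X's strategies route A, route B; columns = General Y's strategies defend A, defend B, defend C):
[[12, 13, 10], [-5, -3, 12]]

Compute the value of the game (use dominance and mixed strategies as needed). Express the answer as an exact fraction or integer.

194/19

Column defend B is strictly dominated by defend A for General Y (it gives General X more in every row).
The remaining 2×2 game on (route A, route B) × (defend A, defend C) has no saddle point. Let General X play route A with probability p; indifference gives 12p − 5(1−p) = 10p + 12(1−p), so p = 17/19.
Similarly General Y's optimal q on defend A is 2/19, and the value is 12·(2/19) + (10)·(17/19) = 194/19.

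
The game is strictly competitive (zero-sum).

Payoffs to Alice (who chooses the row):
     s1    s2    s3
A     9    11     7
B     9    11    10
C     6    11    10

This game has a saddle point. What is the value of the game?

Row minima: 7, 9, 6 → Alice's maximin is 9.
Column maxima: 9, 11, 10 → Bob's minimax is 9.
They coincide at (B, s1), so the value is 9.

9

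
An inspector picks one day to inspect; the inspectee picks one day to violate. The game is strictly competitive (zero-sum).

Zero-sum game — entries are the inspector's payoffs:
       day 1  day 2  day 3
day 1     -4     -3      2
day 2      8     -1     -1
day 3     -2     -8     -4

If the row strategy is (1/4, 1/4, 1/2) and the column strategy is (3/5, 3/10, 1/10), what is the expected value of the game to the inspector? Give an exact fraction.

-67/40

Against (3/5, 3/10, 1/10), each row's expected payoff is day 1: -31/10; day 2: 22/5; day 3: -4.
Taking the (1/4, 1/4, 1/2)-weighted average: (1/4)·(-31/10) + (1/4)·(22/5) + (1/2)·(-4) = -67/40.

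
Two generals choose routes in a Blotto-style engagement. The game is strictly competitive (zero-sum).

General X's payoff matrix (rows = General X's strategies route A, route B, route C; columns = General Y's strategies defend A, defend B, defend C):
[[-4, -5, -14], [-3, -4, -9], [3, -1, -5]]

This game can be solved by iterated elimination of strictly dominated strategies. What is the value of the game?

Row route B is strictly dominated by row route C (3>-3, -1>-4, -5>-9); eliminate route B.
Row route A is strictly dominated by row route C (3>-4, -1>-5, -5>-14); eliminate route A.
Column defend B is strictly dominated by defend C for General Y (-5<-1); eliminate defend B.
Column defend A is strictly dominated by defend C for General Y (-5<3); eliminate defend A.
Only (route C, defend C) remains, with payoff -5.

-5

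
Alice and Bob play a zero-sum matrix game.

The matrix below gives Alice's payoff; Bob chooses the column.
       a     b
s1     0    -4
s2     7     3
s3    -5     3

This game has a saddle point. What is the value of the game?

3

Row minima: -4, 3, -5 → Alice's maximin is 3.
Column maxima: 7, 3 → Bob's minimax is 3.
They coincide at (s2, b), so the value is 3.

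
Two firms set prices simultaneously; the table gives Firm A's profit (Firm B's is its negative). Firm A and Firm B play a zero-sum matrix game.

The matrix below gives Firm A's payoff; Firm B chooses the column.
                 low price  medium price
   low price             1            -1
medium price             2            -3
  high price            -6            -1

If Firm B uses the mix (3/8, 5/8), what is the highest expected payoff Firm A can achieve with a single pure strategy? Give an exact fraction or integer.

-1/4

low price: (1)·(3/8) + (-1)·(5/8) = -1/4.
medium price: (2)·(3/8) + (-3)·(5/8) = -9/8.
high price: (-6)·(3/8) + (-1)·(5/8) = -23/8.
The best pure response is low price with expected payoff -1/4.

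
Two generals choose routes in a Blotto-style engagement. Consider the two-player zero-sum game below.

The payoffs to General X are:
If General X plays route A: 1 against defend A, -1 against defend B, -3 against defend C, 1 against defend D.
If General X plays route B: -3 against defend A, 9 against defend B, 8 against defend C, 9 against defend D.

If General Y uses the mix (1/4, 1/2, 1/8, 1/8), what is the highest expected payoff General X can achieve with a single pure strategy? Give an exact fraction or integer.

47/8

route A: (1)·(1/4) + (-1)·(1/2) + (-3)·(1/8) + (1)·(1/8) = -1/2.
route B: (-3)·(1/4) + (9)·(1/2) + (8)·(1/8) + (9)·(1/8) = 47/8.
The best pure response is route B with expected payoff 47/8.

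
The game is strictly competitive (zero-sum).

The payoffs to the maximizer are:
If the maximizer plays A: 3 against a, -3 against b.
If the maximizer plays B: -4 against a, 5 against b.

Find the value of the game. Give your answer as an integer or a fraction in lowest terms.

1/5

Row minima are -3 and -4, so the maximizer's maximin is -3; column maxima are 3 and 5, so the minimizer's minimax is 3. These differ, so the equilibrium is in mixed strategies.
Let the maximizer play A with probability p. The minimizer is indifferent when 3p − 4(1−p) = −3p + 5(1−p), giving p = 3/5.
Let the minimizer play a with probability q. The maximizer is indifferent when 3q − 3(1−q) = −4q + 5(1−q), giving q = 8/15.
The value is 3·(8/15) + (-3)·(7/15) = 1/5.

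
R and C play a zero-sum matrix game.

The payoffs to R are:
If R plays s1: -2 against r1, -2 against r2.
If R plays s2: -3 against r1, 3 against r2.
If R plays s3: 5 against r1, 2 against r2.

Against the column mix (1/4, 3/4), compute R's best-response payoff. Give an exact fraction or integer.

s1: (-2)·(1/4) + (-2)·(3/4) = -2.
s2: (-3)·(1/4) + (3)·(3/4) = 3/2.
s3: (5)·(1/4) + (2)·(3/4) = 11/4.
The best pure response is s3 with expected payoff 11/4.

11/4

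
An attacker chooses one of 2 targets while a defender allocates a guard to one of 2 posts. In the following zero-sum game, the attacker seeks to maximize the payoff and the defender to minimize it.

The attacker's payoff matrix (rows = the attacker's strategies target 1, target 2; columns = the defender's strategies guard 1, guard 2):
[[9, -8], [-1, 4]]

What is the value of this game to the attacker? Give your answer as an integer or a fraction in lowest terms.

Row minima are -8 and -1, so the attacker's maximin is -1; column maxima are 9 and 4, so the defender's minimax is 4. These differ, so the equilibrium is in mixed strategies.
Let the attacker play target 1 with probability p. The defender is indifferent when 9p − (1−p) = −8p + 4(1−p), giving p = 5/22.
Let the defender play guard 1 with probability q. The attacker is indifferent when 9q − 8(1−q) = −q + 4(1−q), giving q = 6/11.
The value is 9·(6/11) + (-8)·(5/11) = 14/11.

14/11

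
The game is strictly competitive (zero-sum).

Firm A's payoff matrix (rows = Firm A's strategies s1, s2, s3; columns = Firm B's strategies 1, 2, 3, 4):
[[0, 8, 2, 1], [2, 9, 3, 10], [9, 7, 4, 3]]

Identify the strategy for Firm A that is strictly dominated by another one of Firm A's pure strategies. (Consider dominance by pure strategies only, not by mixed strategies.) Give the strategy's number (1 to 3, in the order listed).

Compare s1 with s2: 2 > 0, 9 > 8, 3 > 2, 10 > 1.
So s2 strictly dominates s1 for Firm A; s1 is strictly dominated.

1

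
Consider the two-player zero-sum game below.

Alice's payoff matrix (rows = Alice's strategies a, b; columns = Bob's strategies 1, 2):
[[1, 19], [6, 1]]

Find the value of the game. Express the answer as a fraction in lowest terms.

113/23

Row minima are 1 and 1, so Alice's maximin is 1; column maxima are 6 and 19, so Bob's minimax is 6. These differ, so the equilibrium is in mixed strategies.
Let Alice play a with probability p. Bob is indifferent when p + 6(1−p) = 19p + (1−p), giving p = 5/23.
Let Bob play 1 with probability q. Alice is indifferent when q + 19(1−q) = 6q + (1−q), giving q = 18/23.
The value is 1·(18/23) + (19)·(5/23) = 113/23.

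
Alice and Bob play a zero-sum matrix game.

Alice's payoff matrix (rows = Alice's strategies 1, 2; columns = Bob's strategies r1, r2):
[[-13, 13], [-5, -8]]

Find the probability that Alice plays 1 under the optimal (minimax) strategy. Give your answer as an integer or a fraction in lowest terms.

3/29

Row minima are -13 and -8, so Alice's maximin is -8; column maxima are -5 and 13, so Bob's minimax is -5. These differ, so the equilibrium is in mixed strategies.
Let Alice play 1 with probability p. Bob is indifferent when −13p − 5(1−p) = 13p − 8(1−p), giving p = 3/29.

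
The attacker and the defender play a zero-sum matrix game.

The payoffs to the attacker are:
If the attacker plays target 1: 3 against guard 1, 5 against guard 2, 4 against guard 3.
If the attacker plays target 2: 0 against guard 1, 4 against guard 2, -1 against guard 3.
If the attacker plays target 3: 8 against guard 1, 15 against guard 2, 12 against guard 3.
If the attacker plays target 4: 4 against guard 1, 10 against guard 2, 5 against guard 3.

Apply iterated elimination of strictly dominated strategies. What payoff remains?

8

Row target 2 is strictly dominated by row target 1 (3>0, 5>4, 4>-1); eliminate target 2.
Column guard 3 is strictly dominated by guard 1 for the defender (3<4, 8<12, 4<5); eliminate guard 3.
Column guard 2 is strictly dominated by guard 1 for the defender (3<5, 8<15, 4<10); eliminate guard 2.
Row target 1 is strictly dominated by row target 3 (8>3); eliminate target 1.
Row target 4 is strictly dominated by row target 3 (8>4); eliminate target 4.
Only (target 3, guard 1) remains, with payoff 8.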